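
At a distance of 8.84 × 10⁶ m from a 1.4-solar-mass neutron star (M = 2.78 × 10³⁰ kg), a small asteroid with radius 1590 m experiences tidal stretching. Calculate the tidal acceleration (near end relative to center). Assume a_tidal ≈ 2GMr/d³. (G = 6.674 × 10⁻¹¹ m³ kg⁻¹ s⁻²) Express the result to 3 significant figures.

8.54 × 10² m/s²

Δg = 2GMr/d³
   = 2 × (6.674 × 10⁻¹¹) × (2.78 × 10³⁰) × (1590) / (8.84 × 10⁶)³
   = 8.54 × 10² m/s²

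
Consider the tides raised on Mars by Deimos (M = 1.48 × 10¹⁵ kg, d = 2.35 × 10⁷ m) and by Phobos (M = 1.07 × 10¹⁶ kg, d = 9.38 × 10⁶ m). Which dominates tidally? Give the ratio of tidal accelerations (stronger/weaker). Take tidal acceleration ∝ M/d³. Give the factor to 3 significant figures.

Phobos, by a factor of ≈ 114

The tide-raising term goes as M/d³ (the gradient of a 1/d² field).
Deimos: (1.48 × 10¹⁵) / (2.35 × 10⁷)³ = 1.140 × 10⁻⁷
Phobos: (1.07 × 10¹⁶) / (9.38 × 10⁶)³ = 1.297 × 10⁻⁵
Ratio (larger/smaller) = 114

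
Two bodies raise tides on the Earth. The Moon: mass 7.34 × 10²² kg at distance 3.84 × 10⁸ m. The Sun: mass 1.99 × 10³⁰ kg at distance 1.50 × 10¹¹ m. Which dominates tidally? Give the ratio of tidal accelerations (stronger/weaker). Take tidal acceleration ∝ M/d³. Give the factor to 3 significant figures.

The Moon, by a factor of ≈ 2.20

Compare M/d³ for the two perturbers:
The Moon: (7.34 × 10²²) / (3.84 × 10⁸)³ = 1.296 × 10⁻³
The Sun: (1.99 × 10³⁰) / (1.50 × 10¹¹)³ = 5.896 × 10⁻⁴
Ratio (larger/smaller) = 2.20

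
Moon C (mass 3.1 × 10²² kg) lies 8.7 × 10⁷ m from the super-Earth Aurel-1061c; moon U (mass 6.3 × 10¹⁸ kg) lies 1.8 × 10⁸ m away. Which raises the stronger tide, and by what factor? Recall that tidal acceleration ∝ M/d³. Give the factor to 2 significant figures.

Moon C, by a factor of ≈ 44000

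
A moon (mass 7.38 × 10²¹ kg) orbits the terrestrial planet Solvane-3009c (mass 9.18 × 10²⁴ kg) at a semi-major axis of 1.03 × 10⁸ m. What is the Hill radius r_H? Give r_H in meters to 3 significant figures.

r_H ≈ a (m/3M)^(1/3)
    = (1.03 × 10⁸) × (7.38 × 10²¹ / (3 × 9.18 × 10²⁴))^(1/3)
    = 6.64 × 10⁶ m

6.64 × 10⁶ m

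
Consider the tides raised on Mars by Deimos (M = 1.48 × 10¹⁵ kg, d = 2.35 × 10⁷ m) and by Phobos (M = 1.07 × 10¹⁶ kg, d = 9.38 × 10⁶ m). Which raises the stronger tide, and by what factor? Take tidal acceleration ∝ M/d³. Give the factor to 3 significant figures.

Phobos, by a factor of ≈ 114

Tidal stretch scales as M/d³; compute that for each body.
Deimos: (1.48 × 10¹⁵) / (2.35 × 10⁷)³ = 1.140 × 10⁻⁷
Phobos: (1.07 × 10¹⁶) / (9.38 × 10⁶)³ = 1.297 × 10⁻⁵
Ratio (larger/smaller) = 114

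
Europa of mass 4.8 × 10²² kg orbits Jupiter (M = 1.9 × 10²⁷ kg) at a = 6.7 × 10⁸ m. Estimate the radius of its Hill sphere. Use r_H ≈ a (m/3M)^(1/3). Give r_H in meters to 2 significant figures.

1.4 × 10⁷ m

r_H ≈ a (m/3M)^(1/3)
    = (6.7 × 10⁸) × (4.8 × 10²² / (3 × 1.9 × 10²⁷))^(1/3)
    = 1.4 × 10⁷ m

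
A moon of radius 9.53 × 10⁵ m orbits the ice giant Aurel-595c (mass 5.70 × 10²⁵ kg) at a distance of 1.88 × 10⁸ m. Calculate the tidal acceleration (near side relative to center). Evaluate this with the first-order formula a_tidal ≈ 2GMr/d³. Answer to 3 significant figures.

Since r ≪ d, expand the inverse-square field across one radius to get the leading 2GMr/d³ term.
a_tidal = 2GMr/d³
        = 2 × (6.674 × 10⁻¹¹) × (5.70 × 10²⁵) × (9.53 × 10⁵) / (1.88 × 10⁸)³
        = 1.09 × 10⁻³ m/s²

1.09 × 10⁻³ m/s²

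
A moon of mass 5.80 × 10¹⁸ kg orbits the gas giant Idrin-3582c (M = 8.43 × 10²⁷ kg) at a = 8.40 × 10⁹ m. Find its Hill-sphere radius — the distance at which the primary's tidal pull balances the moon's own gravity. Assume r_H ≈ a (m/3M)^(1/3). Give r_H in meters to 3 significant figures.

r_H ≈ a (m/3M)^(1/3)
    = (8.40 × 10⁹) × (5.80 × 10¹⁸ / (3 × 8.43 × 10²⁷))^(1/3)
    = 5.14 × 10⁶ m

5.14 × 10⁶ m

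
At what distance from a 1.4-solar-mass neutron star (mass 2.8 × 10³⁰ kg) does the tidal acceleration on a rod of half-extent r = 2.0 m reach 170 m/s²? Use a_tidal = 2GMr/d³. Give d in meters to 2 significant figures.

1.6 × 10⁶ m

2GMr/d³ = a_tidal  ⇒  d = (2GMr / a_tidal)^(1/3)
d = (2 × 6.674×10⁻¹¹ × (2.8 × 10³⁰) × (2.0) / (170))^(1/3)
  = 1.6 × 10⁶ m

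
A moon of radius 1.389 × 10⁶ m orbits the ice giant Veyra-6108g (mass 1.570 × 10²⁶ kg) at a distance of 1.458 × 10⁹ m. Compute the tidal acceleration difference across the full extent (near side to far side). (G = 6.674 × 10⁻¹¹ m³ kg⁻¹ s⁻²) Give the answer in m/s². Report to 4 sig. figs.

1.878 × 10⁻⁵ m/s²

Near-to-far spans 2r, so the tidal difference is twice the near-to-center value: 4GMr/d³.
Δg = 4GMr/d³
   = 4 × (6.674 × 10⁻¹¹) × (1.570 × 10²⁶) × (1.389 × 10⁶) / (1.458 × 10⁹)³
   = 1.878 × 10⁻⁵ m/s²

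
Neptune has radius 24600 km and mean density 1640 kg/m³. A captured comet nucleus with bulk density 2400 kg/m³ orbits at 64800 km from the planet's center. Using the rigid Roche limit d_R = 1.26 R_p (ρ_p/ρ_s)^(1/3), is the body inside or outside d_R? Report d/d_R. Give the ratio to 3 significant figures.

outside; d/d_R ≈ 2.37

d_R = 1.26 × (24600 km) × (1640/2400)^(1/3) = 27300 km
d/d_R = (64800) / (27300) = 2.37
Since d/d_R > 1, the body is outside the Roche limit.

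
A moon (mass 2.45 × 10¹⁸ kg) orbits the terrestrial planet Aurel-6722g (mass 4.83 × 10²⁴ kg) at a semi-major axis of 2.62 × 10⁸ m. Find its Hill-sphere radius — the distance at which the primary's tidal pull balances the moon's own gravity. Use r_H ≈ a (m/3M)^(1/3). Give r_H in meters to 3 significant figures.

1.45 × 10⁶ m

r_H ≈ a (m/3M)^(1/3)
    = (2.62 × 10⁸) × (2.45 × 10¹⁸ / (3 × 4.83 × 10²⁴))^(1/3)
    = 1.45 × 10⁶ m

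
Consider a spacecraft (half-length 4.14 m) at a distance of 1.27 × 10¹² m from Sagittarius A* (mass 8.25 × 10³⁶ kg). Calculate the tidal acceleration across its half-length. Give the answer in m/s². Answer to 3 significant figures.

Δa = 2GMr/d³
   = 2 × (6.674 × 10⁻¹¹) × (8.25 × 10³⁶) × (4.14) / (1.27 × 10¹²)³
   = 2.23 × 10⁻⁹ m/s²

2.23 × 10⁻⁹ m/s²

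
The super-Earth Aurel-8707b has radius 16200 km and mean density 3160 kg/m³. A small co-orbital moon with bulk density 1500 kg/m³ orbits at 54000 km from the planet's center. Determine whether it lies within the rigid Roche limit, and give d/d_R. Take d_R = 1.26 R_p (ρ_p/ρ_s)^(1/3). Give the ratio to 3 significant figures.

d_R = 1.26 × (16200 km) × (3160/1500)^(1/3) = 26170 km
d/d_R = (54000) / (26170) = 2.06
Since d/d_R > 1, the body is outside the Roche limit.

outside; d/d_R ≈ 2.06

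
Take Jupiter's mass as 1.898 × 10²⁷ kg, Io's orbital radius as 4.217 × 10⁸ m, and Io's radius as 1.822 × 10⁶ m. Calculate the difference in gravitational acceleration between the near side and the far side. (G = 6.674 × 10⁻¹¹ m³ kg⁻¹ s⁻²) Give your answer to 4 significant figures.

1.231 × 10⁻² m/s²

a_tidal = 4GMr/d³
        = 4 × (6.674 × 10⁻¹¹) × (1.898 × 10²⁷) × (1.822 × 10⁶) / (4.217 × 10⁸)³
        = 1.231 × 10⁻² m/s²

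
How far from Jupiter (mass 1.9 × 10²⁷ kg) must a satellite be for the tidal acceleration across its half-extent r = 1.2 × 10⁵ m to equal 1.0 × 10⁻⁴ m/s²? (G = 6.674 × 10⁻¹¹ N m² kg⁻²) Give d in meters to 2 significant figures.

2GMr/d³ = a_tidal  ⇒  d = (2GMr / a_tidal)^(1/3)
d = (2 × 6.674×10⁻¹¹ × (1.9 × 10²⁷) × (1.2 × 10⁵) / (1.0 × 10⁻⁴))^(1/3)
  = 6.7 × 10⁸ m

6.7 × 10⁸ m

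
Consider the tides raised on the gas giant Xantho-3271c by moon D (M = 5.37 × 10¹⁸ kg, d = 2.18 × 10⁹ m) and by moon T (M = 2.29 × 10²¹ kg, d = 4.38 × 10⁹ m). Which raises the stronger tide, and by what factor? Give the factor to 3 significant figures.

Compare M/d³ for the two perturbers:
Moon D: (5.37 × 10¹⁸) / (2.18 × 10⁹)³ = 5.183 × 10⁻¹⁰
Moon T: (2.29 × 10²¹) / (4.38 × 10⁹)³ = 2.725 × 10⁻⁸
Ratio (larger/smaller) = 52.6

Moon T, by a factor of ≈ 52.6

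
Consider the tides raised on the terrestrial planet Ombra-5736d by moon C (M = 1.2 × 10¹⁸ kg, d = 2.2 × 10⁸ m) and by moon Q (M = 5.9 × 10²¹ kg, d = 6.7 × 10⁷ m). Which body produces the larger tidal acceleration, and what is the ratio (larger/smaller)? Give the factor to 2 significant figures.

Moon Q, by a factor of ≈ 1.7 × 10⁵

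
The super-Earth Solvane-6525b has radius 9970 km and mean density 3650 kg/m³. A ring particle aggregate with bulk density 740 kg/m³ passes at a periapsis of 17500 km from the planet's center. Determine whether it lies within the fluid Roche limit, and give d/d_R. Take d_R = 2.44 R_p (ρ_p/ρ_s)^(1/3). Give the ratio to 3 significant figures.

inside; d/d_R ≈ 0.423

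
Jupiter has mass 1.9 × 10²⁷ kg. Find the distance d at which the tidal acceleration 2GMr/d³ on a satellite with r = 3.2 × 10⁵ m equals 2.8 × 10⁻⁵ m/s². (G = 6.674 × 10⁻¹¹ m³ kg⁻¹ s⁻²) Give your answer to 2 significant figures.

2GMr/d³ = a_tidal  ⇒  d = (2GMr / a_tidal)^(1/3)
d = (2 × 6.674×10⁻¹¹ × (1.9 × 10²⁷) × (3.2 × 10⁵) / (2.8 × 10⁻⁵))^(1/3)
  = 1.4 × 10⁹ m

1.4 × 10⁹ m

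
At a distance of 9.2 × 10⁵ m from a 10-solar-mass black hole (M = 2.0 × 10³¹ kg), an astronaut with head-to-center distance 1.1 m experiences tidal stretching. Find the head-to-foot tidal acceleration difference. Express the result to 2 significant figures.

7.5 × 10³ m/s²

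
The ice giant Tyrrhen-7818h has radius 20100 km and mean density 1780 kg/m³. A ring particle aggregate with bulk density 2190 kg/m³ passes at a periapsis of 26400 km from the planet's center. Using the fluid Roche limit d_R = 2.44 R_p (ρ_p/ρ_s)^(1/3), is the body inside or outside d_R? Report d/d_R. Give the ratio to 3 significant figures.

d_R = 2.44 × (20100 km) × (1780/2190)^(1/3) = 45770 km
d/d_R = (26400) / (45770) = 0.577
Since d/d_R < 1, the body is inside the Roche limit.

inside; d/d_R ≈ 0.577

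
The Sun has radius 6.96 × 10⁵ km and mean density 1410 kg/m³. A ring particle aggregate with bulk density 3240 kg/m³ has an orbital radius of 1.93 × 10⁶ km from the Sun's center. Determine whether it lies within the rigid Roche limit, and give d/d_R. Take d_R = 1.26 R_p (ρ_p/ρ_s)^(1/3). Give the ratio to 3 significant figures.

d_R = 1.26 × (6.96 × 10⁵ km) × (1410/3240)^(1/3) = 6.646 × 10⁵ km
d/d_R = (1.93 × 10⁶) / (6.646 × 10⁵) = 2.90
Since d/d_R > 1, the body is outside the Roche limit.

outside; d/d_R ≈ 2.90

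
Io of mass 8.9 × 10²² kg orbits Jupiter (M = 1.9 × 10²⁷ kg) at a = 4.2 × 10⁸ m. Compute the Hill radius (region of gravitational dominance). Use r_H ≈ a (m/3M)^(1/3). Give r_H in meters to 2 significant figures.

r_H ≈ a (m/3M)^(1/3)
    = (4.2 × 10⁸) × (8.9 × 10²² / (3 × 1.9 × 10²⁷))^(1/3)
    = 1.0 × 10⁷ m

1.0 × 10⁷ m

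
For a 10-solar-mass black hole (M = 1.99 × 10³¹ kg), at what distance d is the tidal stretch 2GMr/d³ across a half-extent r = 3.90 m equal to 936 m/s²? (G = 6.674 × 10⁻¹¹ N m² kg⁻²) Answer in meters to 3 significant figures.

2GMr/d³ = a_tidal  ⇒  d = (2GMr / a_tidal)^(1/3)
d = (2 × 6.674×10⁻¹¹ × (1.99 × 10³¹) × (3.90) / (936))^(1/3)
  = 2.23 × 10⁶ m

2.23 × 10⁶ m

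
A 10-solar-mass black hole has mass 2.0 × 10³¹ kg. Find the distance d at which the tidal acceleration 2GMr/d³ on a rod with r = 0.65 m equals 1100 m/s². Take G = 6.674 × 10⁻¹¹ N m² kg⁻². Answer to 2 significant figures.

1.2 × 10⁶ m

2GMr/d³ = a_tidal  ⇒  d = (2GMr / a_tidal)^(1/3)
d = (2 × 6.674×10⁻¹¹ × (2.0 × 10³¹) × (0.65) / (1100))^(1/3)
  = 1.2 × 10⁶ m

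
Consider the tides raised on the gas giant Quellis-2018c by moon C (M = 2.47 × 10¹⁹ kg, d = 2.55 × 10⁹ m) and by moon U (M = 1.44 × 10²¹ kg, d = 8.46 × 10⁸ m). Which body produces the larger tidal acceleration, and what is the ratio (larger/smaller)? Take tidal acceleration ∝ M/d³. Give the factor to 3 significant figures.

The tide-raising term goes as M/d³ (the gradient of a 1/d² field).
Moon C: (2.47 × 10¹⁹) / (2.55 × 10⁹)³ = 1.490 × 10⁻⁹
Moon U: (1.44 × 10²¹) / (8.46 × 10⁸)³ = 2.378 × 10⁻⁶
Ratio (larger/smaller) = 1600

Moon U, by a factor of ≈ 1600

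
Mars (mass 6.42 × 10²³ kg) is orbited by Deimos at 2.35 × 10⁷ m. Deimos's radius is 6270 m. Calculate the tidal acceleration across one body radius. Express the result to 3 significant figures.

a_tidal = 2GMr/d³
        = 2 × (6.674 × 10⁻¹¹) × (6.42 × 10²³) × (6270) / (2.35 × 10⁷)³
        = 4.14 × 10⁻⁵ m/s²

4.14 × 10⁻⁵ m/s²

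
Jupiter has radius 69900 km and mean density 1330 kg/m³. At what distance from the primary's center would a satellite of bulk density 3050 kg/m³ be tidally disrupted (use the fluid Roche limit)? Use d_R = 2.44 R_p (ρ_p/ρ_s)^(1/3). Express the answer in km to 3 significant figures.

1.29 × 10⁵ km

d_R = 2.44 × 69900 km × (1330/3050)^(1/3)
    = 1.29 × 10⁵ km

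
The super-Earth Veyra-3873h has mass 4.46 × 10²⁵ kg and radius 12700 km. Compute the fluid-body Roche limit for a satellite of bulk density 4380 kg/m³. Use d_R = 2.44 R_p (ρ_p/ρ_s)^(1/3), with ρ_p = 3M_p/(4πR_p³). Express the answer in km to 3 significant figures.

32800 km

ρ_p = 3M_p/(4πR_p³) = 3 × (4.46 × 10²⁵) / (4π × (1.27 × 10⁷ m)³) = 5200 kg/m³
d_R = 2.44 × 12700 km × (5200/4380)^(1/3)
    = 32800 km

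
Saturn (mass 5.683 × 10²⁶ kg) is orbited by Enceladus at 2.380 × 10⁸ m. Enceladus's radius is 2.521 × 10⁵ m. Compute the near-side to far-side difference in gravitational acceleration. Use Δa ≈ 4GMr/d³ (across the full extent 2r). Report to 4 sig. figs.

2.837 × 10⁻³ m/s²

The field gradient is 2GM/d³; across the full diameter 2r the difference is 4GMr/d³.
a_tidal = 4GMr/d³
        = 4 × (6.674 × 10⁻¹¹) × (5.683 × 10²⁶) × (2.521 × 10⁵) / (2.380 × 10⁸)³
        = 2.837 × 10⁻³ m/s²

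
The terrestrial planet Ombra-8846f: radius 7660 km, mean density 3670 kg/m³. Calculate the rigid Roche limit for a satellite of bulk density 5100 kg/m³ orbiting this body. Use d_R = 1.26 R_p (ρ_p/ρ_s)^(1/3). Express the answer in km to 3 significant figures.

8650 km

d_R = 1.26 × 7660 km × (3670/5100)^(1/3)
    = 8650 km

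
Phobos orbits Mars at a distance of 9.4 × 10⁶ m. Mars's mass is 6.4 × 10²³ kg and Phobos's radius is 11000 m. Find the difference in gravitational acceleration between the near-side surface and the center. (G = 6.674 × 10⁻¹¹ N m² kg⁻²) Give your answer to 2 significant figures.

1.1 × 10⁻³ m/s²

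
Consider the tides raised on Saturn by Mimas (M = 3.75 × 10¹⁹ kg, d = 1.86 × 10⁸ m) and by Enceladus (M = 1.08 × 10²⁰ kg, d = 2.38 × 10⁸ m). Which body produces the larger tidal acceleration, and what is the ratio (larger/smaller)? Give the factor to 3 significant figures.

Compare M/d³ for the two perturbers:
Mimas: (3.75 × 10¹⁹) / (1.86 × 10⁸)³ = 5.828 × 10⁻⁶
Enceladus: (1.08 × 10²⁰) / (2.38 × 10⁸)³ = 8.011 × 10⁻⁶
Ratio (larger/smaller) = 1.37

Enceladus, by a factor of ≈ 1.37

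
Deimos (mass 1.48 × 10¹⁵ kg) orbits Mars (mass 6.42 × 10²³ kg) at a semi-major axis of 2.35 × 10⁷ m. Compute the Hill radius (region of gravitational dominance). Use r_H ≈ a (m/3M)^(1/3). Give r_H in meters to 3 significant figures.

2.15 × 10⁴ m

r_H ≈ a (m/3M)^(1/3)
    = (2.35 × 10⁷) × (1.48 × 10¹⁵ / (3 × 6.42 × 10²³))^(1/3)
    = 2.15 × 10⁴ m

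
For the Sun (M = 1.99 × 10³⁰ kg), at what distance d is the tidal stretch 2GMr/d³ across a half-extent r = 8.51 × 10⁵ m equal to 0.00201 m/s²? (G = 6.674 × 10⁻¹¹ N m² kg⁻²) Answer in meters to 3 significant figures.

4.83 × 10⁹ m

2GMr/d³ = a_tidal  ⇒  d = (2GMr / a_tidal)^(1/3)
d = (2 × 6.674×10⁻¹¹ × (1.99 × 10³⁰) × (8.51 × 10⁵) / (0.00201))^(1/3)
  = 4.83 × 10⁹ m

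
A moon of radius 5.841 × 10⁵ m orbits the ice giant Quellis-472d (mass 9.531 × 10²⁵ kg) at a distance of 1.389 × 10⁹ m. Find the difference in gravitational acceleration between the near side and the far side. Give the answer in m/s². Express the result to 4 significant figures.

5.546 × 10⁻⁶ m/s²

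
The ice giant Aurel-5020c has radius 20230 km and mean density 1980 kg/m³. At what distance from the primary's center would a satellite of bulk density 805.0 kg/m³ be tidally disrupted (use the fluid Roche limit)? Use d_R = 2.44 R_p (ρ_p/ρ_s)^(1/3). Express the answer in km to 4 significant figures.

66630 km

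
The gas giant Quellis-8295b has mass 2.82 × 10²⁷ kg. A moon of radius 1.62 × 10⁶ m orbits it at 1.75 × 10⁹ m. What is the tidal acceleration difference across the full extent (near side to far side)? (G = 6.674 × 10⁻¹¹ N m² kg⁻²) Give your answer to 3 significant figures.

2.28 × 10⁻⁴ m/s²

a_tidal = 4GMr/d³
        = 4 × (6.674 × 10⁻¹¹) × (2.82 × 10²⁷) × (1.62 × 10⁶) / (1.75 × 10⁹)³
        = 2.28 × 10⁻⁴ m/s²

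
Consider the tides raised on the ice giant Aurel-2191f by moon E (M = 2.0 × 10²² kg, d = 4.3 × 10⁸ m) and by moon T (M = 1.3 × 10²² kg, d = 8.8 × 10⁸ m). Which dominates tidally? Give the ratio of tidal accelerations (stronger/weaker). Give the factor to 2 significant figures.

Compare M/d³ for the two perturbers:
Moon E: (2.0 × 10²²) / (4.3 × 10⁸)³ = 2.516 × 10⁻⁴
Moon T: (1.3 × 10²²) / (8.8 × 10⁸)³ = 1.908 × 10⁻⁵
Ratio (larger/smaller) = 13

Moon E, by a factor of ≈ 13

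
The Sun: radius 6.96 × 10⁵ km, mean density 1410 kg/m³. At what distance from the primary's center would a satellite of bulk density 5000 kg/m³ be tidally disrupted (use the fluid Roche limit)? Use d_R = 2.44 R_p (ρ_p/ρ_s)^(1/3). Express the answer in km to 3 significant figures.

1.11 × 10⁶ km

d_R = 2.44 × 6.96 × 10⁵ km × (1410/5000)^(1/3)
    = 1.11 × 10⁶ km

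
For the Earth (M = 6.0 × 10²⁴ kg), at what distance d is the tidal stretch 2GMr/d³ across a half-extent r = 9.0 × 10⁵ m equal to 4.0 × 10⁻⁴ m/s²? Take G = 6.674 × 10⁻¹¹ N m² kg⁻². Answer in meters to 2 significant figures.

1.2 × 10⁸ m

2GMr/d³ = a_tidal  ⇒  d = (2GMr / a_tidal)^(1/3)
d = (2 × 6.674×10⁻¹¹ × (6.0 × 10²⁴) × (9.0 × 10⁵) / (4.0 × 10⁻⁴))^(1/3)
  = 1.2 × 10⁸ m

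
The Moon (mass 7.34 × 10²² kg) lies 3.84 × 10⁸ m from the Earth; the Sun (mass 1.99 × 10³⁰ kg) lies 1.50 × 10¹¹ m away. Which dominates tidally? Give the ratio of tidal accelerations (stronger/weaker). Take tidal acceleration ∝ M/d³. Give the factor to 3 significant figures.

The Moon, by a factor of ≈ 2.20

Tidal stretch scales as M/d³; compute that for each body.
The Moon: (7.34 × 10²²) / (3.84 × 10⁸)³ = 1.296 × 10⁻³
The Sun: (1.99 × 10³⁰) / (1.50 × 10¹¹)³ = 5.896 × 10⁻⁴
Ratio (larger/smaller) = 2.20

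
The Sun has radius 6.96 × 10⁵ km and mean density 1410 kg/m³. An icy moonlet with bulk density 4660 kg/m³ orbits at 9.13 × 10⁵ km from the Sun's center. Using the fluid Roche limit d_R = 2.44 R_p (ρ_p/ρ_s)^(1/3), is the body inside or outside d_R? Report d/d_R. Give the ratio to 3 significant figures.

inside; d/d_R ≈ 0.801

d_R = 2.44 × (6.96 × 10⁵ km) × (1410/4660)^(1/3) = 1.140 × 10⁶ km
d/d_R = (9.13 × 10⁵) / (1.140 × 10⁶) = 0.801
Since d/d_R < 1, the body is inside the Roche limit.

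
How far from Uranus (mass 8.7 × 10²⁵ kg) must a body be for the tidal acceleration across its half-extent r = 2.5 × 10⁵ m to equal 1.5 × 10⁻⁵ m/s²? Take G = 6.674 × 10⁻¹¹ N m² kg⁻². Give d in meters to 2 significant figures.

2GMr/d³ = a_tidal  ⇒  d = (2GMr / a_tidal)^(1/3)
d = (2 × 6.674×10⁻¹¹ × (8.7 × 10²⁵) × (2.5 × 10⁵) / (1.5 × 10⁻⁵))^(1/3)
  = 5.8 × 10⁸ m

5.8 × 10⁸ m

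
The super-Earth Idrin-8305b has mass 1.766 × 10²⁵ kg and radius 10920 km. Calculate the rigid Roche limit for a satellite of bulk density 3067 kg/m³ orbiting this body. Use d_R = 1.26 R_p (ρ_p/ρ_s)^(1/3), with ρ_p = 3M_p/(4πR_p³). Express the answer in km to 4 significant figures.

14010 km

ρ_p = 3M_p/(4πR_p³) = 3 × (1.766 × 10²⁵) / (4π × (1.092 × 10⁷ m)³) = 3238 kg/m³
d_R = 1.26 × 10920 km × (3238/3067)^(1/3)
    = 14010 km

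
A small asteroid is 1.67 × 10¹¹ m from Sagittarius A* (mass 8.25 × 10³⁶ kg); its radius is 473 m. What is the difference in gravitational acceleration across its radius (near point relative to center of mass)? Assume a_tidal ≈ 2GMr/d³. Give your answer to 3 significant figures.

Δg = 2GMr/d³
   = 2 × (6.674 × 10⁻¹¹) × (8.25 × 10³⁶) × (473) / (1.67 × 10¹¹)³
   = 1.12 × 10⁻⁴ m/s²

1.12 × 10⁻⁴ m/s²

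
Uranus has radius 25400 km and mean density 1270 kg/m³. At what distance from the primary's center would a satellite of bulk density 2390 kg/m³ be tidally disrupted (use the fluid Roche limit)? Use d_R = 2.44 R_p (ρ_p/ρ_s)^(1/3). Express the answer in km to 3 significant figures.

d_R = 2.44 × 25400 km × (1270/2390)^(1/3)
    = 50200 km

50200 km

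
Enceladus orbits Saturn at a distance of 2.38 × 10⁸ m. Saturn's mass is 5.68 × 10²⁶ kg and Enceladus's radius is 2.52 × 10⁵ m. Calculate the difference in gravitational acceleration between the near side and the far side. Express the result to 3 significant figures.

Δa = 4GMr/d³
   = 4 × (6.674 × 10⁻¹¹) × (5.68 × 10²⁶) × (2.52 × 10⁵) / (2.38 × 10⁸)³
   = 2.83 × 10⁻³ m/s²

2.83 × 10⁻³ m/s²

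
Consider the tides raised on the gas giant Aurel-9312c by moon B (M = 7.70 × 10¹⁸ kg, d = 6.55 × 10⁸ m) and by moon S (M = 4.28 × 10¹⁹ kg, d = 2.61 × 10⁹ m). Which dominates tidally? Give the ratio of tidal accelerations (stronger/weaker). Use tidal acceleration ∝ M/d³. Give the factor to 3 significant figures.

The tide-raising term goes as M/d³ (the gradient of a 1/d² field).
Moon B: (7.70 × 10¹⁸) / (6.55 × 10⁸)³ = 2.740 × 10⁻⁸
Moon S: (4.28 × 10¹⁹) / (2.61 × 10⁹)³ = 2.407 × 10⁻⁹
Ratio (larger/smaller) = 11.4

Moon B, by a factor of ≈ 11.4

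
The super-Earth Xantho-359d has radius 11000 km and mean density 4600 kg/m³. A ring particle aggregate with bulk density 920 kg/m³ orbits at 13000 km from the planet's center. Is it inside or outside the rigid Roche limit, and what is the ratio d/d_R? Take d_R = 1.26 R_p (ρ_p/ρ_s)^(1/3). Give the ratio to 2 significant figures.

d_R = 1.26 × (11000 km) × (4600/920)^(1/3) = 23700 km
d/d_R = (13000) / (23700) = 0.55
Since d/d_R < 1, the body is inside the Roche limit.

inside; d/d_R ≈ 0.55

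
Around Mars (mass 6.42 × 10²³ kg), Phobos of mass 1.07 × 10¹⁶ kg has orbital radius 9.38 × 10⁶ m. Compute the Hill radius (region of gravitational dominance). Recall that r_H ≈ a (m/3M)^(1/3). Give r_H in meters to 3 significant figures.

1.66 × 10⁴ m

r_H ≈ a (m/3M)^(1/3)
    = (9.38 × 10⁶) × (1.07 × 10¹⁶ / (3 × 6.42 × 10²³))^(1/3)
    = 1.66 × 10⁴ m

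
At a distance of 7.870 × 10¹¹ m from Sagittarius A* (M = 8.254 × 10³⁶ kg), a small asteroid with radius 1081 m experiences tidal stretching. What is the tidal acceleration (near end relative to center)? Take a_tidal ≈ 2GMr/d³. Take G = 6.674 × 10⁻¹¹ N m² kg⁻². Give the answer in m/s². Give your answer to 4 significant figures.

Δg = 2GMr/d³
   = 2 × (6.674 × 10⁻¹¹) × (8.254 × 10³⁶) × (1081) / (7.870 × 10¹¹)³
   = 2.443 × 10⁻⁶ m/s²

2.443 × 10⁻⁶ m/s²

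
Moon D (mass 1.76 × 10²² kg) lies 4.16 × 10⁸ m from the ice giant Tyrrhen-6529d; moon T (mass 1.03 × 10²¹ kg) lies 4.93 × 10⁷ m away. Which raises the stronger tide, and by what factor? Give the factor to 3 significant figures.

Moon T, by a factor of ≈ 35.2

Tidal stretch scales as M/d³; compute that for each body.
Moon D: (1.76 × 10²²) / (4.16 × 10⁸)³ = 2.445 × 10⁻⁴
Moon T: (1.03 × 10²¹) / (4.93 × 10⁷)³ = 8.596 × 10⁻³
Ratio (larger/smaller) = 35.2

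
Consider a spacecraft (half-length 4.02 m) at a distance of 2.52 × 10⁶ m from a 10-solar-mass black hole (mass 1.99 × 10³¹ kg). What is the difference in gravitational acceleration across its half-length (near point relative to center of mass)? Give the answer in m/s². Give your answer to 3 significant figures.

Δg = 2GMr/d³
   = 2 × (6.674 × 10⁻¹¹) × (1.99 × 10³¹) × (4.02) / (2.52 × 10⁶)³
   = 6.67 × 10² m/s²

6.67 × 10² m/s²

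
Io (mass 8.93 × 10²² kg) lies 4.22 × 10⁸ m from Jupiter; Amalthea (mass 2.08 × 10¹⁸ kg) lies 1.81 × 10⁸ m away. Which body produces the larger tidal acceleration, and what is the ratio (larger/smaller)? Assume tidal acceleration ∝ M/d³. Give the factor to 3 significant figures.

The tide-raising term goes as M/d³ (the gradient of a 1/d² field).
Io: (8.93 × 10²²) / (4.22 × 10⁸)³ = 1.188 × 10⁻³
Amalthea: (2.08 × 10¹⁸) / (1.81 × 10⁸)³ = 3.508 × 10⁻⁷
Ratio (larger/smaller) = 3390

Io, by a factor of ≈ 3390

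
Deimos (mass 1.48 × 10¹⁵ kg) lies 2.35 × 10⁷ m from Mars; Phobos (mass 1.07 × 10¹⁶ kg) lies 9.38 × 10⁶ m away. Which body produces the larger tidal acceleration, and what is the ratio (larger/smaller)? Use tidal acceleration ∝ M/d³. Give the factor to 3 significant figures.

Compare M/d³ for the two perturbers:
Deimos: (1.48 × 10¹⁵) / (2.35 × 10⁷)³ = 1.140 × 10⁻⁷
Phobos: (1.07 × 10¹⁶) / (9.38 × 10⁶)³ = 1.297 × 10⁻⁵
Ratio (larger/smaller) = 114

Phobos, by a factor of ≈ 114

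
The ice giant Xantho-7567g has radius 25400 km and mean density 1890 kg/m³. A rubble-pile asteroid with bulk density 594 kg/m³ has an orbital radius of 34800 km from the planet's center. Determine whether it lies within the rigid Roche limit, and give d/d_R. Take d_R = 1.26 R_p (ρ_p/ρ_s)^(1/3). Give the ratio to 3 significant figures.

inside; d/d_R ≈ 0.739

d_R = 1.26 × (25400 km) × (1890/594)^(1/3) = 47070 km
d/d_R = (34800) / (47070) = 0.739
Since d/d_R < 1, the body is inside the Roche limit.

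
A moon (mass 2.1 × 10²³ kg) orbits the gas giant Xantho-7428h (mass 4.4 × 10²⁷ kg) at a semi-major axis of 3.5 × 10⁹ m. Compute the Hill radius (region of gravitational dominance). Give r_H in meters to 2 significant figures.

r_H ≈ a (m/3M)^(1/3)
    = (3.5 × 10⁹) × (2.1 × 10²³ / (3 × 4.4 × 10²⁷))^(1/3)
    = 8.8 × 10⁷ m

8.8 × 10⁷ m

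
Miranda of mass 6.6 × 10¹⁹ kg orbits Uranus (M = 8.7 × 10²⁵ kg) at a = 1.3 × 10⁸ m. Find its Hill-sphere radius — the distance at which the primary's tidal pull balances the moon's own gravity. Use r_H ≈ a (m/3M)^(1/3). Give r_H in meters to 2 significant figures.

r_H ≈ a (m/3M)^(1/3)
    = (1.3 × 10⁸) × (6.6 × 10¹⁹ / (3 × 8.7 × 10²⁵))^(1/3)
    = 8.2 × 10⁵ m

8.2 × 10⁵ m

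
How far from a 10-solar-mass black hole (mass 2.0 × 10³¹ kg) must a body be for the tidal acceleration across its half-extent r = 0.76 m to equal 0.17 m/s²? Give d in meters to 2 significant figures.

2GMr/d³ = a_tidal  ⇒  d = (2GMr / a_tidal)^(1/3)
d = (2 × 6.674×10⁻¹¹ × (2.0 × 10³¹) × (0.76) / (0.17))^(1/3)
  = 2.3 × 10⁷ m

2.3 × 10⁷ m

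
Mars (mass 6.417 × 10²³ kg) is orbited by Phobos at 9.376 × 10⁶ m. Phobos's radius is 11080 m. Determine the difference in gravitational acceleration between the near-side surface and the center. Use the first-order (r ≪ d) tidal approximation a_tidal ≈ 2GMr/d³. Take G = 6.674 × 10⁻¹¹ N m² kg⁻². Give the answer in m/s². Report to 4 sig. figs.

Differencing GM/(d−r)² and GM/d² to first order in r/d gives 2GMr/d³.
a_tidal = 2GMr/d³
        = 2 × (6.674 × 10⁻¹¹) × (6.417 × 10²³) × (11080) / (9.376 × 10⁶)³
        = 1.151 × 10⁻³ m/s²

1.151 × 10⁻³ m/s²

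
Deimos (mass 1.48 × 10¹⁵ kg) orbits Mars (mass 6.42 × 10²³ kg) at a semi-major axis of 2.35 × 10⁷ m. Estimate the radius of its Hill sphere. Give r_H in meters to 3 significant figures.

r_H ≈ a (m/3M)^(1/3)
    = (2.35 × 10⁷) × (1.48 × 10¹⁵ / (3 × 6.42 × 10²³))^(1/3)
    = 2.15 × 10⁴ m

2.15 × 10⁴ m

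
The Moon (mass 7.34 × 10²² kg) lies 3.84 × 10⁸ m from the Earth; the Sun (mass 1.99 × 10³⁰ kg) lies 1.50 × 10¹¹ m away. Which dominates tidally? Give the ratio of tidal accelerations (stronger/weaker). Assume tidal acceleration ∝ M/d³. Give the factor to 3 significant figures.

The Moon, by a factor of ≈ 2.20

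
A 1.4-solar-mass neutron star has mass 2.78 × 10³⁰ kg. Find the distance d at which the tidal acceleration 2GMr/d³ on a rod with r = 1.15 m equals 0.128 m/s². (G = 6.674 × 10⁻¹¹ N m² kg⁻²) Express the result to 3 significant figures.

1.49 × 10⁷ m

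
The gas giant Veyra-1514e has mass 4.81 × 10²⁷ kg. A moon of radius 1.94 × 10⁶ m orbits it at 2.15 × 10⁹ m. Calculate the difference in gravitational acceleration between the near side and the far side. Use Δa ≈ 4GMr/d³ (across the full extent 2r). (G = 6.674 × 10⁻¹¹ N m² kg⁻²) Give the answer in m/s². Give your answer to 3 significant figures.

The field gradient is 2GM/d³; across the full diameter 2r the difference is 4GMr/d³.
a_tidal = 4GMr/d³
        = 4 × (6.674 × 10⁻¹¹) × (4.81 × 10²⁷) × (1.94 × 10⁶) / (2.15 × 10⁹)³
        = 2.51 × 10⁻⁴ m/s²

2.51 × 10⁻⁴ m/s²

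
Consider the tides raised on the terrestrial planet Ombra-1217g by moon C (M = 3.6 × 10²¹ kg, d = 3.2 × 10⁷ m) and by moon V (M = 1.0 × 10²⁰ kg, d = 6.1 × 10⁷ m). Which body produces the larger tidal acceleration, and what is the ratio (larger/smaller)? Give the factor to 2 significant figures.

Moon C, by a factor of ≈ 250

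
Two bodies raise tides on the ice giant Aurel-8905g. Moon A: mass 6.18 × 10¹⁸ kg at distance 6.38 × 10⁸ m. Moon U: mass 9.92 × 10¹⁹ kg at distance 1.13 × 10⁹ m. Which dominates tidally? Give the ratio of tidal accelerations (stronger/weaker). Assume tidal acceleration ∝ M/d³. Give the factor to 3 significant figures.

Moon U, by a factor of ≈ 2.89

Tidal stretch scales as M/d³; compute that for each body.
Moon A: (6.18 × 10¹⁸) / (6.38 × 10⁸)³ = 2.380 × 10⁻⁸
Moon U: (9.92 × 10¹⁹) / (1.13 × 10⁹)³ = 6.875 × 10⁻⁸
Ratio (larger/smaller) = 2.89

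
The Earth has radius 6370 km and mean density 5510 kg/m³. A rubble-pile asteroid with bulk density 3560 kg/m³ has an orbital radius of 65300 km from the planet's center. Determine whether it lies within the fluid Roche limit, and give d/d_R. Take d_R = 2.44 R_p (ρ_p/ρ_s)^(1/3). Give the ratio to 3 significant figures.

outside; d/d_R ≈ 3.63

d_R = 2.44 × (6370 km) × (5510/3560)^(1/3) = 17980 km
d/d_R = (65300) / (17980) = 3.63
Since d/d_R > 1, the body is outside the Roche limit.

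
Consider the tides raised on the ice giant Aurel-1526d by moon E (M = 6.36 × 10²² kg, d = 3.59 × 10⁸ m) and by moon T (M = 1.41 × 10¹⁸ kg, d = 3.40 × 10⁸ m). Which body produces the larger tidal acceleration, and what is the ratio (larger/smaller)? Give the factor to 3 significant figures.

The tide-raising term goes as M/d³ (the gradient of a 1/d² field).
Moon E: (6.36 × 10²²) / (3.59 × 10⁸)³ = 1.375 × 10⁻³
Moon T: (1.41 × 10¹⁸) / (3.40 × 10⁸)³ = 3.587 × 10⁻⁸
Ratio (larger/smaller) = 38300

Moon E, by a factor of ≈ 38300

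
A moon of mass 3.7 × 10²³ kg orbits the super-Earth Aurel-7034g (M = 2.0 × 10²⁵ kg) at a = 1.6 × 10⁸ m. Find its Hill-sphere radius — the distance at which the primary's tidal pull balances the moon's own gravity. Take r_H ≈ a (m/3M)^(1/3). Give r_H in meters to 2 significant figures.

2.9 × 10⁷ m

r_H ≈ a (m/3M)^(1/3)
    = (1.6 × 10⁸) × (3.7 × 10²³ / (3 × 2.0 × 10²⁵))^(1/3)
    = 2.9 × 10⁷ m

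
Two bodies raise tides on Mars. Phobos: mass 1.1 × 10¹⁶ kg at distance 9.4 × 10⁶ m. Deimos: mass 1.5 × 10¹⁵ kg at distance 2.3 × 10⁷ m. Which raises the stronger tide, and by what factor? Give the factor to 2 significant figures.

Phobos, by a factor of ≈ 110

The tide-raising term goes as M/d³ (the gradient of a 1/d² field).
Phobos: (1.1 × 10¹⁶) / (9.4 × 10⁶)³ = 1.324 × 10⁻⁵
Deimos: (1.5 × 10¹⁵) / (2.3 × 10⁷)³ = 1.233 × 10⁻⁷
Ratio (larger/smaller) = 110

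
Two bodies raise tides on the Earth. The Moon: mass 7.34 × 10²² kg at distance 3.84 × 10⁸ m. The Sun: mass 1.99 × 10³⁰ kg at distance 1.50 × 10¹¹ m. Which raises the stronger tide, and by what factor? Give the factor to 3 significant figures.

Compare M/d³ for the two perturbers:
The Moon: (7.34 × 10²²) / (3.84 × 10⁸)³ = 1.296 × 10⁻³
The Sun: (1.99 × 10³⁰) / (1.50 × 10¹¹)³ = 5.896 × 10⁻⁴
Ratio (larger/smaller) = 2.20

The Moon, by a factor of ≈ 2.20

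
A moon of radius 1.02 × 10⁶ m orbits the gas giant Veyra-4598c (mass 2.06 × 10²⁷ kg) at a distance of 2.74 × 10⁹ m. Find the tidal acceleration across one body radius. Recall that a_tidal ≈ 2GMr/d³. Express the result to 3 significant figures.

1.36 × 10⁻⁵ m/s²

Since r ≪ d, expand the inverse-square field across one radius to get the leading 2GMr/d³ term.
Δg = 2GMr/d³
   = 2 × (6.674 × 10⁻¹¹) × (2.06 × 10²⁷) × (1.02 × 10⁶) / (2.74 × 10⁹)³
   = 1.36 × 10⁻⁵ m/s²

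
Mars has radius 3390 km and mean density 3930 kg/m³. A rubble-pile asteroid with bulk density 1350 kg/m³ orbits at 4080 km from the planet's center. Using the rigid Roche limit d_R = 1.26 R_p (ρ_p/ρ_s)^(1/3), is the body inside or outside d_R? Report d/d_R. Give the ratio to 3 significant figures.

d_R = 1.26 × (3390 km) × (3930/1350)^(1/3) = 6099 km
d/d_R = (4080) / (6099) = 0.669
Since d/d_R < 1, the body is inside the Roche limit.

inside; d/d_R ≈ 0.669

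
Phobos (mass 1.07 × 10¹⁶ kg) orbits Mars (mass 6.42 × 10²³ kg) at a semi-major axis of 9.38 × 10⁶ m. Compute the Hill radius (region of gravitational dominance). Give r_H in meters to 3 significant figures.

1.66 × 10⁴ m

r_H ≈ a (m/3M)^(1/3)
    = (9.38 × 10⁶) × (1.07 × 10¹⁶ / (3 × 6.42 × 10²³))^(1/3)
    = 1.66 × 10⁴ m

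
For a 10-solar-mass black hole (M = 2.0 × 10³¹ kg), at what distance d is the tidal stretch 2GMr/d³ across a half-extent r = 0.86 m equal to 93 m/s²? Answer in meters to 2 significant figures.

2.9 × 10⁶ m

2GMr/d³ = a_tidal  ⇒  d = (2GMr / a_tidal)^(1/3)
d = (2 × 6.674×10⁻¹¹ × (2.0 × 10³¹) × (0.86) / (93))^(1/3)
  = 2.9 × 10⁶ m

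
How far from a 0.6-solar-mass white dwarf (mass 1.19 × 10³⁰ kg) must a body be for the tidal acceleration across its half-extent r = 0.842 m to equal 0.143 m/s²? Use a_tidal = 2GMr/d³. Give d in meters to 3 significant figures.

2GMr/d³ = a_tidal  ⇒  d = (2GMr / a_tidal)^(1/3)
d = (2 × 6.674×10⁻¹¹ × (1.19 × 10³⁰) × (0.842) / (0.143))^(1/3)
  = 9.78 × 10⁶ m

9.78 × 10⁶ m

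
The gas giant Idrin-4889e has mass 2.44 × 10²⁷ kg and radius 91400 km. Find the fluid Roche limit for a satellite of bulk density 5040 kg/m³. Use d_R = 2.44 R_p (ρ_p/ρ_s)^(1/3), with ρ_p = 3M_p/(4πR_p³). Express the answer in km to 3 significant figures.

1.19 × 10⁵ km

ρ_p = 3M_p/(4πR_p³) = 3 × (2.44 × 10²⁷) / (4π × (9.14 × 10⁷ m)³) = 763 kg/m³
d_R = 2.44 × 91400 km × (763/5040)^(1/3)
    = 1.19 × 10⁵ km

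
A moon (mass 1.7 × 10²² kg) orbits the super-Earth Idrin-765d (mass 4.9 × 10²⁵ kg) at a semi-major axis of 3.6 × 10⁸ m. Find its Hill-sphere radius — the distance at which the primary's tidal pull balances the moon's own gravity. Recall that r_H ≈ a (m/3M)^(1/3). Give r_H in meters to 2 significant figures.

r_H ≈ a (m/3M)^(1/3)
    = (3.6 × 10⁸) × (1.7 × 10²² / (3 × 4.9 × 10²⁵))^(1/3)
    = 1.8 × 10⁷ m

1.8 × 10⁷ m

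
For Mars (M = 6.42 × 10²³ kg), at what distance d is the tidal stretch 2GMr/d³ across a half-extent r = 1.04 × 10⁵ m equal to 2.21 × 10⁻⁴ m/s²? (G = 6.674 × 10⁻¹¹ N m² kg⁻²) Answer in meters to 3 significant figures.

2GMr/d³ = a_tidal  ⇒  d = (2GMr / a_tidal)^(1/3)
d = (2 × 6.674×10⁻¹¹ × (6.42 × 10²³) × (1.04 × 10⁵) / (2.21 × 10⁻⁴))^(1/3)
  = 3.43 × 10⁷ m

3.43 × 10⁷ m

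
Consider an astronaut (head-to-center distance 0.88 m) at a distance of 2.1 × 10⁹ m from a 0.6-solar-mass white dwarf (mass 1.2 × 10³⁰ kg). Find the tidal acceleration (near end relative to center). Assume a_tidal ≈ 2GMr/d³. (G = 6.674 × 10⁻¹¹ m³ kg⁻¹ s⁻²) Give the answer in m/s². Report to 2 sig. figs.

1.5 × 10⁻⁸ m/s²

Differencing GM/(d−r)² and GM/d² to first order in r/d gives 2GMr/d³.
a_tidal = 2GMr/d³
        = 2 × (6.674 × 10⁻¹¹) × (1.2 × 10³⁰) × (0.88) / (2.1 × 10⁹)³
        = 1.5 × 10⁻⁸ m/s²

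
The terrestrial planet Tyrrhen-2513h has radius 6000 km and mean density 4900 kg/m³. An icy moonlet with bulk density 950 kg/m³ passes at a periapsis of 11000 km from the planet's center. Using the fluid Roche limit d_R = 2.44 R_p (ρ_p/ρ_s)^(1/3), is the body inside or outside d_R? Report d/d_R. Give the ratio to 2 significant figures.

inside; d/d_R ≈ 0.43

d_R = 2.44 × (6000 km) × (4900/950)^(1/3) = 25290 km
d/d_R = (11000) / (25290) = 0.43
Since d/d_R < 1, the body is inside the Roche limit.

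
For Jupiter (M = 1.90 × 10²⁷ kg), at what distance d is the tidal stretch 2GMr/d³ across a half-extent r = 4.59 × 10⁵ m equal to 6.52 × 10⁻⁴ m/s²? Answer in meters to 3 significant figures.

2GMr/d³ = a_tidal  ⇒  d = (2GMr / a_tidal)^(1/3)
d = (2 × 6.674×10⁻¹¹ × (1.90 × 10²⁷) × (4.59 × 10⁵) / (6.52 × 10⁻⁴))^(1/3)
  = 5.63 × 10⁸ m

5.63 × 10⁸ m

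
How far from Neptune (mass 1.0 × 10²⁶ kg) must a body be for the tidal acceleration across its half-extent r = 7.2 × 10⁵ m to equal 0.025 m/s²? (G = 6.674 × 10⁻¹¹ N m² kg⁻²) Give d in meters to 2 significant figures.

7.3 × 10⁷ m

2GMr/d³ = a_tidal  ⇒  d = (2GMr / a_tidal)^(1/3)
d = (2 × 6.674×10⁻¹¹ × (1.0 × 10²⁶) × (7.2 × 10⁵) / (0.025))^(1/3)
  = 7.3 × 10⁷ m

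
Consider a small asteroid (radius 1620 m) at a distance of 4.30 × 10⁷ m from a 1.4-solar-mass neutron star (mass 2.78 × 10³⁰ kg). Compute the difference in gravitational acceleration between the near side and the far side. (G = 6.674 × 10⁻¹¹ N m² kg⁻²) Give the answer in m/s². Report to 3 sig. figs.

1.51 × 10¹ m/s²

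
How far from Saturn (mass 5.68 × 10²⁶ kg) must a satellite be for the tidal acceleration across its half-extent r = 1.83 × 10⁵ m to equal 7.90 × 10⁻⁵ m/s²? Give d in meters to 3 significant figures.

2GMr/d³ = a_tidal  ⇒  d = (2GMr / a_tidal)^(1/3)
d = (2 × 6.674×10⁻¹¹ × (5.68 × 10²⁶) × (1.83 × 10⁵) / (7.90 × 10⁻⁵))^(1/3)
  = 5.60 × 10⁸ m

5.60 × 10⁸ m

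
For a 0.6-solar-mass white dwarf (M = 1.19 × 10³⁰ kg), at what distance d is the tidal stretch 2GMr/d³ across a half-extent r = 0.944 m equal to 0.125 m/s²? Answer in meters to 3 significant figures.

2GMr/d³ = a_tidal  ⇒  d = (2GMr / a_tidal)^(1/3)
d = (2 × 6.674×10⁻¹¹ × (1.19 × 10³⁰) × (0.944) / (0.125))^(1/3)
  = 1.06 × 10⁷ m

1.06 × 10⁷ m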